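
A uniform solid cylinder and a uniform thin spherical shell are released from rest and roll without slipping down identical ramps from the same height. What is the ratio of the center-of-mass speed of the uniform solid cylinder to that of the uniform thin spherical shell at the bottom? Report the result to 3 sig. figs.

Each satisfies Mgh = ½(1+k)Mv² with k = I/(MR²), so v ∝ 1/√(1+k).
For the uniform solid cylinder k = 0.5; for the uniform thin spherical shell k = 2/3.
v₁/v₂ = √((1+k₂)/(1+k₁)) = √(1.667/1.5) ≈ 1.05.

v_ratio ≈ 1.05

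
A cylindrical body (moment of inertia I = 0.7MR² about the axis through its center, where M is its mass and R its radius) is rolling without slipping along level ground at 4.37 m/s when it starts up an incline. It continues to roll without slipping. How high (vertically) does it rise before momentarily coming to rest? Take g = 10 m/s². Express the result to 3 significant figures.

h ≈ 1.62 m

The moment of inertia is 0.7MR², giving k ≡ I/(MR²) = 0.7.
Since it rolls without slipping, ω = v/R and KE = ½Mv² + ½Iω² = ½(1+k)Mv² = (17/20)Mv².
At the top the kinetic energy is zero, so (17/20)Mv₀² = Mgh.
Thus h = (1+k)v₀²/(2g) = 1.7 × 4.37² / (2 × 10) ≈ 1.62 m.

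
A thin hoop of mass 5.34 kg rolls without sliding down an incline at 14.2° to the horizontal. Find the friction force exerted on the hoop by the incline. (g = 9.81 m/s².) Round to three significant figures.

f ≈ 6.43 N

Here I = MR², so the shape factor k = I/(MR²) = 1.
Along the incline Mg sinθ − f = Ma, and torque about the center fR = Iα = kMR²(a/R) gives f = kMa.
Combining, a = g sinθ/(1+k) and f = kMa = kMg sinθ/(1+k).
f = 1 × 5.34 × 9.81 × sin14.2° / 2 ≈ 6.43 N.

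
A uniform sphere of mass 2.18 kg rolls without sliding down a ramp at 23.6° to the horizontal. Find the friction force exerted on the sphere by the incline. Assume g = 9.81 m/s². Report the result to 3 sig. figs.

With I = (2/5)MR², the ratio k = I/(MR²) is 0.4.
Along the incline Mg sinθ − f = Ma, and torque about the center fR = Iα = kMR²(a/R) gives f = kMa.
Combining, a = g sinθ/(1+k) and f = kMa = kMg sinθ/(1+k).
f = 0.4 × 2.18 × 9.81 × sin23.6° / 1.4 ≈ 2.45 N.

f ≈ 2.45 N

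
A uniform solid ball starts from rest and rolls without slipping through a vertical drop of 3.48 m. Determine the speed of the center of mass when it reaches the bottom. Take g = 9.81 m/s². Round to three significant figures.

v ≈ 6.98 m/s

For this body I = (2/5)MR², i.e. k = I/(MR²) = 0.4.
The rolling condition ω = v/R makes the rotational term ½I(v/R)² = ½kMv², so KE_total = ½(1+k)Mv² = (7/10)Mv².
Setting Mgh = (7/10)Mv² gives v = √(2gh/(1+k)) = √(2·9.81·3.48/1.4) ≈ 6.98 m/s.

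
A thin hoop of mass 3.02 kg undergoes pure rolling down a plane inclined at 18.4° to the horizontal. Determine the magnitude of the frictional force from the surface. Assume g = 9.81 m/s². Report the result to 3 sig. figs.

Here I = MR², so the shape factor k = I/(MR²) = 1.
Newton's second law down the slope: Mg sinθ − f = Ma. The torque equation fR = Iα (with α = a/R) gives f = kMa.
Combining, a = g sinθ/(1+k) and f = kMa = kMg sinθ/(1+k).
f = 1 × 3.02 × 9.81 × sin18.4° / 2 ≈ 4.68 N.

f ≈ 4.68 N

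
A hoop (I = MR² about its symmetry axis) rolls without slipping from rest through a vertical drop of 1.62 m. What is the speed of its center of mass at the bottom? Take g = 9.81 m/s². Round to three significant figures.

The moment of inertia is MR², giving k ≡ I/(MR²) = 1.
Pure rolling means v = ωR; then KE = ½Mv² + ½I(v/R)² = ½(1+k)Mv² = Mv².
Energy conservation: Mgh = Mv², so v = √(2gh/(1+k)) = √(2 × 9.81 × 1.62 / 2) ≈ 3.99 m/s.

v ≈ 3.99 m/s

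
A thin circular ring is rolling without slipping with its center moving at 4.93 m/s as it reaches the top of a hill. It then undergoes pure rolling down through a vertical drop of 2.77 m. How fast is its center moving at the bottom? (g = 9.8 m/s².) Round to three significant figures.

v ≈ 7.17 m/s

With I = MR², the ratio k = I/(MR²) is 1.
Pure rolling means v = ωR; then KE = ½Mv² + ½I(v/R)² = ½(1+k)Mv² = Mv².
Energy conservation: Mv₀² + Mgh = Mv², so v² = v₀² + 2gh/(1+k).
v = √(4.93² + 2×9.8×2.77/2) = √51.45 ≈ 7.17 m/s.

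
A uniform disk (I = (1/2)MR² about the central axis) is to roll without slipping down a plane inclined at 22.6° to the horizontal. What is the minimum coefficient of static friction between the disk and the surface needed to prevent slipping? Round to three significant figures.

For this body I = (1/2)MR², i.e. k = I/(MR²) = 0.5.
Newton's second law down the slope: Mg sinθ − f = Ma. The torque equation fR = Iα (with α = a/R) gives f = kMa.
These give a = g sinθ/(1+k) and the required friction f = kMg sinθ/(1+k).
With N = Mg cosθ, the no-slip condition f ≤ μN gives μ_min = f/N = k tanθ/(1+k).
μ_min = 0.5 × tan22.6° / 1.5 ≈ 0.139.

μ_min ≈ 0.139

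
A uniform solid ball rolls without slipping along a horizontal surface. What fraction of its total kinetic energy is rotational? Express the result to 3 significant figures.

With I = (2/5)MR², the ratio k = I/(MR²) is 0.4.
Since ω = v/R, the translational part is ½Mv² and the rotational part is ½I(v/R)² = ½kMv²; the total is ½(1+k)Mv².
The rotational fraction is therefore k/(1+k) = 0.4/1.4 ≈ 0.286.

fraction ≈ 0.286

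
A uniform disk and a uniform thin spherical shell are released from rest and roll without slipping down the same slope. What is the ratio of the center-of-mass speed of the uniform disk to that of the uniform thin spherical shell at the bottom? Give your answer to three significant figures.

v_ratio ≈ 1.05

Each satisfies Mgh = ½(1+k)Mv² with k = I/(MR²), so v ∝ 1/√(1+k).
For the uniform disk k = 0.5; for the uniform thin spherical shell k = 2/3.
v₁/v₂ = √((1+k₂)/(1+k₁)) = √(1.667/1.5) ≈ 1.05.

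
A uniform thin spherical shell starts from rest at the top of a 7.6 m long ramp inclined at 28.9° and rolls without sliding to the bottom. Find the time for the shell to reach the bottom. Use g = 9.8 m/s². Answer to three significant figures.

t ≈ 2.31 s

Here I = (2/3)MR², so the shape factor k = I/(MR²) = 2/3.
Along the incline Mg sinθ − f = Ma, and torque about the center fR = Iα = kMR²(a/R) gives f = kMa.
Hence a = g sinθ/(1+k) = 9.8×sin28.9°/1.667 = 2.842 m/s².
With constant a from rest, t = √(2L/a) = √(2·7.6/2.842) ≈ 2.31 s.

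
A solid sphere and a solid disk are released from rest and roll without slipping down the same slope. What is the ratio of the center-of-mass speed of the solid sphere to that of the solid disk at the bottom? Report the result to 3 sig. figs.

Each satisfies Mgh = ½(1+k)Mv² with k = I/(MR²), so v ∝ 1/√(1+k).
For the solid sphere k = 0.4; for the solid disk k = 0.5.
v₁/v₂ = √((1+k₂)/(1+k₁)) = √(1.5/1.4) ≈ 1.04.

v_ratio ≈ 1.04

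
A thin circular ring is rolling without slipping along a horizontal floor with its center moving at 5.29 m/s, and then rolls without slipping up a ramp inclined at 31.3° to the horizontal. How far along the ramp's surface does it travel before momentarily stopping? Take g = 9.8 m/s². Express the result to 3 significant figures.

Here I = MR², so the shape factor k = I/(MR²) = 1.
Pure rolling means v = ωR; then KE = ½Mv² + ½I(v/R)² = ½(1+k)Mv² = Mv².
Setting this equal to Mgh gives the vertical rise h = (1+k)v₀²/(2g) = 2×5.29²/(2×9.8) = 2.856 m.
The distance along the slope is d = h/sinθ = 2.856/sin31.3° ≈ 5.50 m.

d ≈ 5.50 m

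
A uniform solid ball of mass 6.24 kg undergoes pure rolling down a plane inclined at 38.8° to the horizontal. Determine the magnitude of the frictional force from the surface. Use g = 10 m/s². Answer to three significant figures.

f ≈ 11.2 N

For this body I = (2/5)MR², i.e. k = I/(MR²) = 0.4.
Translational: Mg sinθ − f = Ma. Rotational about the CM: fR = Iα = kMRa, so f = kMa.
Combining, a = g sinθ/(1+k) and f = kMa = kMg sinθ/(1+k).
f = 0.4 × 6.24 × 10 × sin38.8° / 1.4 ≈ 11.2 N.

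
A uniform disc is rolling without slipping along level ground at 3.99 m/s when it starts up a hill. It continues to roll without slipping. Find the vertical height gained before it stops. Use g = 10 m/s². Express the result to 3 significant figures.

h ≈ 1.19 m

The moment of inertia is (1/2)MR², giving k ≡ I/(MR²) = 0.5.
Since it rolls without slipping, ω = v/R and KE = ½Mv² + ½Iω² = ½(1+k)Mv² = (3/4)Mv².
All of this converts to potential energy at the highest point: (3/4)Mv₀² = Mgh.
Thus h = (1+k)v₀²/(2g) = 1.5 × 3.99² / (2 × 10) ≈ 1.19 m.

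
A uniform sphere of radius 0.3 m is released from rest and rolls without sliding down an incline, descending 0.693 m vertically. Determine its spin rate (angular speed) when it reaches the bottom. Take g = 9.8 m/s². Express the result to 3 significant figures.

ω ≈ 10.4 rad/s

For this body I = (2/5)MR², i.e. k = I/(MR²) = 0.4.
Since it rolls without slipping, ω = v/R and KE = ½Mv² + ½Iω² = ½(1+k)Mv² = (7/10)Mv².
Energy conservation Mgh = ½(1+k)Mv² gives v = √(2gh/(1+k)) = √(2 × 9.8 × 0.693 / 1.4) = 3.115 m/s.
The angular speed follows from ω = v/R = 3.115/0.3 ≈ 10.4 rad/s.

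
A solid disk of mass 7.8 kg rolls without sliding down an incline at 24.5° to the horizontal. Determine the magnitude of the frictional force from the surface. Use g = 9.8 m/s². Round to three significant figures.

f ≈ 10.6 N

With I = (1/2)MR², the ratio k = I/(MR²) is 0.5.
Newton's second law down the slope: Mg sinθ − f = Ma. The torque equation fR = Iα (with α = a/R) gives f = kMa.
Combining, a = g sinθ/(1+k) and f = kMa = kMg sinθ/(1+k).
f = 0.5 × 7.8 × 9.8 × sin24.5° / 1.5 ≈ 10.6 N.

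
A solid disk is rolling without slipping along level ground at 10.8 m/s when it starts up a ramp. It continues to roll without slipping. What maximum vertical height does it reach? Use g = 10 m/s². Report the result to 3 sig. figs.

h ≈ 8.75 m

For this body I = (1/2)MR², i.e. k = I/(MR²) = 0.5.
Rolling without slipping gives ω = v/R, so the total kinetic energy is ½Mv² + ½Iω² = ½(1+k)Mv² = (3/4)Mv².
All of this converts to potential energy at the highest point: (3/4)Mv₀² = Mgh.
Thus h = (1+k)v₀²/(2g) = 1.5 × 10.8² / (2 × 10) ≈ 8.75 m.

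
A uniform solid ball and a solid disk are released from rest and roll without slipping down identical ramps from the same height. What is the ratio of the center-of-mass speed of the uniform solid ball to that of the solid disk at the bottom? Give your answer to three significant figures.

Each satisfies Mgh = ½(1+k)Mv² with k = I/(MR²), so v ∝ 1/√(1+k).
For the uniform solid ball k = 0.4; for the solid disk k = 0.5.
v₁/v₂ = √((1+k₂)/(1+k₁)) = √(1.5/1.4) ≈ 1.04.

v_ratio ≈ 1.04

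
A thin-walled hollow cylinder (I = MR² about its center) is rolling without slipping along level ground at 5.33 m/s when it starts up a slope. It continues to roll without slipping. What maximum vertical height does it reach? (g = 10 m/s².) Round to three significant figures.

h ≈ 2.84 m

With I = MR², the ratio k = I/(MR²) is 1.
Rolling without slipping gives ω = v/R, so the total kinetic energy is ½Mv² + ½Iω² = ½(1+k)Mv² = Mv².
All of this converts to potential energy at the highest point: Mv₀² = Mgh.
Thus h = (1+k)v₀²/(2g) = 2 × 5.33² / (2 × 10) ≈ 2.84 m.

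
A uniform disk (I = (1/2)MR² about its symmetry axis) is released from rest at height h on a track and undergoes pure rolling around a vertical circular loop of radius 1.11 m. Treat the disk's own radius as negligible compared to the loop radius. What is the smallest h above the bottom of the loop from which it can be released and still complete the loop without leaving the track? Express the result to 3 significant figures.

With I = (1/2)MR², the ratio k = I/(MR²) is 0.5.
At the top of the loop, the minimum-contact condition is Mg = Mv_top²/r, so v_top² = gr.
With ω = v/R, the kinetic energy at speed v is ½(1+k)Mv² = (3/4)Mv².
Energy conservation from release (height h) to the top (height 2r): Mgh = Mg(2r) + (3/4)M·gr.
Thus h_min = 2r + (1+k)r/2 = r(2 + 1.5/2) = 1.11 × 2.75 ≈ 3.05 m.

h_min ≈ 3.05 m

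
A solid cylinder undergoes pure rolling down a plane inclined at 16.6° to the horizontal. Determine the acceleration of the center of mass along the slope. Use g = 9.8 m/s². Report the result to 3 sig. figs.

With I = (1/2)MR², the ratio k = I/(MR²) is 0.5.
Translational: Mg sinθ − f = Ma. Rotational about the CM: fR = Iα = kMRa, so f = kMa.
Eliminating f: Mg sinθ = (1+k)Ma, so a = g sinθ/(1+k) = 9.8 × sin16.6° / 1.5 ≈ 1.87 m/s².

a ≈ 1.87 m/s²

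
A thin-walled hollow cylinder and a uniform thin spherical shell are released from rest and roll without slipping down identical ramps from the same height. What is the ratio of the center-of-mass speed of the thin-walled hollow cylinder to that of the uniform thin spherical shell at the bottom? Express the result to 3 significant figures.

v_ratio ≈ 0.913

Each satisfies Mgh = ½(1+k)Mv² with k = I/(MR²), so v ∝ 1/√(1+k).
For the thin-walled hollow cylinder k = 1; for the uniform thin spherical shell k = 2/3.
v₁/v₂ = √((1+k₂)/(1+k₁)) = √(1.667/2) ≈ 0.913.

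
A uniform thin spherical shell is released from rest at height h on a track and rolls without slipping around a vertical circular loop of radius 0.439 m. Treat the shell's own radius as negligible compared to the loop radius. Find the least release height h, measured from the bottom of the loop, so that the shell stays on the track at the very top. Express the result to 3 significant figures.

Here I = (2/3)MR², so the shape factor k = I/(MR²) = 2/3.
At the top, contact is just lost when gravity alone supplies the centripetal force: Mg = Mv_top²/r, i.e. v_top² = gr.
With ω = v/R, the kinetic energy at speed v is ½(1+k)Mv² = (5/6)Mv².
Energy conservation from release (height h) to the top (height 2r): Mgh = Mg(2r) + (5/6)M·gr.
Thus h_min = 2r + (1+k)r/2 = r(2 + 1.667/2) = 0.439 × 2.833 ≈ 1.24 m.

h_min ≈ 1.24 m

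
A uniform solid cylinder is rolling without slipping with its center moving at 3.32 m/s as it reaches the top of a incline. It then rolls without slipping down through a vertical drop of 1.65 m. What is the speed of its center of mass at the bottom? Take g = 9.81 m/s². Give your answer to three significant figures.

v ≈ 5.71 m/s

For this body I = (1/2)MR², i.e. k = I/(MR²) = 0.5.
Pure rolling means v = ωR; then KE = ½Mv² + ½I(v/R)² = ½(1+k)Mv² = (3/4)Mv².
Energy conservation: (3/4)Mv₀² + Mgh = (3/4)Mv², so v² = v₀² + 2gh/(1+k).
v = √(3.32² + 2×9.81×1.65/1.5) = √32.6 ≈ 5.71 m/s.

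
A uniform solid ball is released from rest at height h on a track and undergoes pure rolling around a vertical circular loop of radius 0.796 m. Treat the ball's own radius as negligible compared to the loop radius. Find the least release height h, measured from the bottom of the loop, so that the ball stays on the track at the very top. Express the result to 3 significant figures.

h_min ≈ 2.15 m

For this body I = (2/5)MR², i.e. k = I/(MR²) = 0.4.
At the top of the loop, the minimum-contact condition is Mg = Mv_top²/r, so v_top² = gr.
With ω = v/R, the kinetic energy at speed v is ½(1+k)Mv² = (7/10)Mv².
Energy conservation from release (height h) to the top (height 2r): Mgh = Mg(2r) + (7/10)M·gr.
Thus h_min = 2r + (1+k)r/2 = r(2 + 1.4/2) = 0.796 × 2.7 ≈ 2.15 m.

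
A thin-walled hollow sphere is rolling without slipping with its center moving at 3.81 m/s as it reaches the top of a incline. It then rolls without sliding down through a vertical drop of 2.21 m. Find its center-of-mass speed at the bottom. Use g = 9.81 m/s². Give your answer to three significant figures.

v ≈ 6.37 m/s

Here I = (2/3)MR², so the shape factor k = I/(MR²) = 2/3.
Since it rolls without slipping, ω = v/R and KE = ½Mv² + ½Iω² = ½(1+k)Mv² = (5/6)Mv².
Energy conservation: (5/6)Mv₀² + Mgh = (5/6)Mv², so v² = v₀² + 2gh/(1+k).
v = √(3.81² + 2×9.81×2.21/1.667) = √40.53 ≈ 6.37 m/s.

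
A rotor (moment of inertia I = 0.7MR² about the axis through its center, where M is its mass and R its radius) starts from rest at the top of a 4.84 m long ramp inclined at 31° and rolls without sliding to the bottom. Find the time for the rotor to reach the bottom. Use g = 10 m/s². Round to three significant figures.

t ≈ 1.79 s

The moment of inertia is 0.7MR², giving k ≡ I/(MR²) = 0.7.
Translational: Mg sinθ − f = Ma. Rotational about the CM: fR = Iα = kMRa, so f = kMa.
Hence a = g sinθ/(1+k) = 10×sin31°/1.7 = 3.03 m/s².
Starting from rest, L = ½at², so t = √(2L/a) = √(2×4.84/3.03) ≈ 1.79 s.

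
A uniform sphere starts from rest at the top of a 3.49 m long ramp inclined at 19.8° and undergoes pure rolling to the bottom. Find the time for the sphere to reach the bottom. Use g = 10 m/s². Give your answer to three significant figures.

The moment of inertia is (2/5)MR², giving k ≡ I/(MR²) = 0.4.
Newton's second law down the slope: Mg sinθ − f = Ma. The torque equation fR = Iα (with α = a/R) gives f = kMa.
Hence a = g sinθ/(1+k) = 10×sin19.8°/1.4 = 2.42 m/s².
Starting from rest, L = ½at², so t = √(2L/a) = √(2×3.49/2.42) ≈ 1.70 s.

t ≈ 1.70 s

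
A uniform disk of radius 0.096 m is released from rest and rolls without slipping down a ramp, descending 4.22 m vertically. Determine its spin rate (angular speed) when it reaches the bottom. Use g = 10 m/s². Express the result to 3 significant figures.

ω ≈ 78.1 rad/s

The moment of inertia is (1/2)MR², giving k ≡ I/(MR²) = 0.5.
The rolling condition ω = v/R makes the rotational term ½I(v/R)² = ½kMv², so KE_total = ½(1+k)Mv² = (3/4)Mv².
Energy conservation Mgh = ½(1+k)Mv² gives v = √(2gh/(1+k)) = √(2 × 10 × 4.22 / 1.5) = 7.501 m/s.
The angular speed follows from ω = v/R = 7.501/0.096 ≈ 78.1 rad/s.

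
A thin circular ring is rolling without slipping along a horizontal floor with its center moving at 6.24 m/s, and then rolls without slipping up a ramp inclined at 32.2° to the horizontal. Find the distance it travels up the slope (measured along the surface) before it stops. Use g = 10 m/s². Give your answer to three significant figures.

The moment of inertia is MR², giving k ≡ I/(MR²) = 1.
Pure rolling means v = ωR; then KE = ½Mv² + ½I(v/R)² = ½(1+k)Mv² = Mv².
Setting this equal to Mgh gives the vertical rise h = (1+k)v₀²/(2g) = 2×6.24²/(2×10) = 3.894 m.
The distance along the slope is d = h/sinθ = 3.894/sin32.2° ≈ 7.31 m.

d ≈ 7.31 m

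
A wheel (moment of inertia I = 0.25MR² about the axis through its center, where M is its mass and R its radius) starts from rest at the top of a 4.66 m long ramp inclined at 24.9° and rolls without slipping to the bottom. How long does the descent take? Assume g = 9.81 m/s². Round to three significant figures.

The moment of inertia is 0.25MR², giving k ≡ I/(MR²) = 0.25.
Translational: Mg sinθ − f = Ma. Rotational about the CM: fR = Iα = kMRa, so f = kMa.
Hence a = g sinθ/(1+k) = 9.81×sin24.9°/1.25 = 3.304 m/s².
With constant a from rest, t = √(2L/a) = √(2·4.66/3.304) ≈ 1.68 s.

t ≈ 1.68 s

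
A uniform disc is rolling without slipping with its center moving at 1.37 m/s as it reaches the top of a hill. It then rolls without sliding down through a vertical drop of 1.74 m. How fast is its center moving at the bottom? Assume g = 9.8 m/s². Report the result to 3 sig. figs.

The moment of inertia is (1/2)MR², giving k ≡ I/(MR²) = 0.5.
Since it rolls without slipping, ω = v/R and KE = ½Mv² + ½Iω² = ½(1+k)Mv² = (3/4)Mv².
Conserving energy between top and bottom: (3/4)Mv² = (3/4)Mv₀² + Mgh, hence v² = v₀² + 2gh/(1+k).
v = √(1.37² + 2×9.8×1.74/1.5) = √24.61 ≈ 4.96 m/s.

v ≈ 4.96 m/s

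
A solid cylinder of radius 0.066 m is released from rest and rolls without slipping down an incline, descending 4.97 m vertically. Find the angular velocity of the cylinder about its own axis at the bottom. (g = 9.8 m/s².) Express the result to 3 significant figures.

ω ≈ 122 rad/s

The moment of inertia is (1/2)MR², giving k ≡ I/(MR²) = 0.5.
The rolling condition ω = v/R makes the rotational term ½I(v/R)² = ½kMv², so KE_total = ½(1+k)Mv² = (3/4)Mv².
Energy conservation Mgh = ½(1+k)Mv² gives v = √(2gh/(1+k)) = √(2 × 9.8 × 4.97 / 1.5) = 8.059 m/s.
Then ω = v/R = 8.059 / 0.066 ≈ 122 rad/s.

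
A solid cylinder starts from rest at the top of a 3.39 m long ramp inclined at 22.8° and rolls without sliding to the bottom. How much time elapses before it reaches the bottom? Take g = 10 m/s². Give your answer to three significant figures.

The moment of inertia is (1/2)MR², giving k ≡ I/(MR²) = 0.5.
Along the incline Mg sinθ − f = Ma, and torque about the center fR = Iα = kMR²(a/R) gives f = kMa.
Hence a = g sinθ/(1+k) = 10×sin22.8°/1.5 = 2.583 m/s².
Starting from rest, L = ½at², so t = √(2L/a) = √(2×3.39/2.583) ≈ 1.62 s.

t ≈ 1.62 s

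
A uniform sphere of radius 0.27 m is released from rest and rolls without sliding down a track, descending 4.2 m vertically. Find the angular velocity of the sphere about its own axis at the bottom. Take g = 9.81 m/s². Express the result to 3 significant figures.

For this body I = (2/5)MR², i.e. k = I/(MR²) = 0.4.
The rolling condition ω = v/R makes the rotational term ½I(v/R)² = ½kMv², so KE_total = ½(1+k)Mv² = (7/10)Mv².
Energy conservation Mgh = ½(1+k)Mv² gives v = √(2gh/(1+k)) = √(2 × 9.81 × 4.2 / 1.4) = 7.672 m/s.
Then ω = v/R = 7.672 / 0.27 ≈ 28.4 rad/s.

ω ≈ 28.4 rad/s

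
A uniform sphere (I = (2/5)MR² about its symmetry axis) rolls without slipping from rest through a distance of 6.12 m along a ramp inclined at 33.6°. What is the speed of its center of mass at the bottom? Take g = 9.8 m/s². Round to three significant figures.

v ≈ 6.89 m/s

For this body I = (2/5)MR², i.e. k = I/(MR²) = 0.4.
Since it rolls without slipping, ω = v/R and KE = ½Mv² + ½Iω² = ½(1+k)Mv² = (7/10)Mv².
The vertical drop is h = L sinθ = 6.12 × sin33.6° = 3.387 m.
Setting Mgh = (7/10)Mv² gives v = √(2gh/(1+k)) = √(2·9.8·3.387/1.4) ≈ 6.89 m/s.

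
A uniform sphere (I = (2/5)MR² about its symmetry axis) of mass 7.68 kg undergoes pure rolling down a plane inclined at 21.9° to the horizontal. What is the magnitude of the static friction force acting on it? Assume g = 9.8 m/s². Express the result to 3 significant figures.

f ≈ 8.02 N

For this body I = (2/5)MR², i.e. k = I/(MR²) = 0.4.
Newton's second law down the slope: Mg sinθ − f = Ma. The torque equation fR = Iα (with α = a/R) gives f = kMa.
Combining, a = g sinθ/(1+k) and f = kMa = kMg sinθ/(1+k).
f = 0.4 × 7.68 × 9.8 × sin21.9° / 1.4 ≈ 8.02 N.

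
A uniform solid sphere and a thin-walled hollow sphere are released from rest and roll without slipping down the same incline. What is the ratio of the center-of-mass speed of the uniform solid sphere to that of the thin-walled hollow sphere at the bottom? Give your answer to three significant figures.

v_ratio ≈ 1.09

Each satisfies Mgh = ½(1+k)Mv² with k = I/(MR²), so v ∝ 1/√(1+k).
For the uniform solid sphere k = 0.4; for the thin-walled hollow sphere k = 2/3.
v₁/v₂ = √((1+k₂)/(1+k₁)) = √(1.667/1.4) ≈ 1.09.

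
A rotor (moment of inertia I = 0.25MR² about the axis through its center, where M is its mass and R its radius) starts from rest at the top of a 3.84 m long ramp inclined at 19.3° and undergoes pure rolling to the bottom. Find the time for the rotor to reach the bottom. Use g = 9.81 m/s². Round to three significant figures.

With I = 0.25MR², the ratio k = I/(MR²) is 0.25.
Translational: Mg sinθ − f = Ma. Rotational about the CM: fR = Iα = kMRa, so f = kMa.
Hence a = g sinθ/(1+k) = 9.81×sin19.3°/1.25 = 2.594 m/s².
With constant a from rest, t = √(2L/a) = √(2·3.84/2.594) ≈ 1.72 s.

t ≈ 1.72 s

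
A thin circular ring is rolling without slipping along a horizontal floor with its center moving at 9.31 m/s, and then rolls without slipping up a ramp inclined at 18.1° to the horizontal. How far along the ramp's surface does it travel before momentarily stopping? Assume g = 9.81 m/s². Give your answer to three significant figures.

The moment of inertia is MR², giving k ≡ I/(MR²) = 1.
The rolling condition ω = v/R makes the rotational term ½I(v/R)² = ½kMv², so KE_total = ½(1+k)Mv² = Mv².
Setting this equal to Mgh gives the vertical rise h = (1+k)v₀²/(2g) = 2×9.31²/(2×9.81) = 8.835 m.
The distance along the slope is d = h/sinθ = 8.835/sin18.1° ≈ 28.4 m.

d ≈ 28.4 m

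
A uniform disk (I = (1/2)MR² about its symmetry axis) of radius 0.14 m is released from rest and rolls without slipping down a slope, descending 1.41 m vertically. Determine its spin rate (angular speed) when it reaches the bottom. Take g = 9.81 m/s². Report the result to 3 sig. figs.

With I = (1/2)MR², the ratio k = I/(MR²) is 0.5.
Since it rolls without slipping, ω = v/R and KE = ½Mv² + ½Iω² = ½(1+k)Mv² = (3/4)Mv².
Energy conservation Mgh = ½(1+k)Mv² gives v = √(2gh/(1+k)) = √(2 × 9.81 × 1.41 / 1.5) = 4.295 m/s.
Then ω = v/R = 4.295 / 0.14 ≈ 30.7 rad/s.

ω ≈ 30.7 rad/s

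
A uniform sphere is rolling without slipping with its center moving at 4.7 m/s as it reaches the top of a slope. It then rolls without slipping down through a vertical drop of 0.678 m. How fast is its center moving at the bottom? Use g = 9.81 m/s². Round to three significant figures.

With I = (2/5)MR², the ratio k = I/(MR²) is 0.4.
Since it rolls without slipping, ω = v/R and KE = ½Mv² + ½Iω² = ½(1+k)Mv² = (7/10)Mv².
Conserving energy between top and bottom: (7/10)Mv² = (7/10)Mv₀² + Mgh, hence v² = v₀² + 2gh/(1+k).
v = √(4.7² + 2×9.81×0.678/1.4) = √31.59 ≈ 5.62 m/s.

v ≈ 5.62 m/s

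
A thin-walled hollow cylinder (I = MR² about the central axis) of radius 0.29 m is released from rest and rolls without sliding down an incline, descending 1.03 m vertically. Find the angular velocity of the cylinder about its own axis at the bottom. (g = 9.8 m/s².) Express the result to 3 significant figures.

ω ≈ 11.0 rad/s

Here I = MR², so the shape factor k = I/(MR²) = 1.
The rolling condition ω = v/R makes the rotational term ½I(v/R)² = ½kMv², so KE_total = ½(1+k)Mv² = Mv².
Energy conservation Mgh = ½(1+k)Mv² gives v = √(2gh/(1+k)) = √(2 × 9.8 × 1.03 / 2) = 3.177 m/s.
The angular speed follows from ω = v/R = 3.177/0.29 ≈ 11.0 rad/s.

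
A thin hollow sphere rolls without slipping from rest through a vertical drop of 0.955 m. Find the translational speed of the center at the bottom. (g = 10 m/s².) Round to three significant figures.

The moment of inertia is (2/3)MR², giving k ≡ I/(MR²) = 2/3.
Rolling without slipping gives ω = v/R, so the total kinetic energy is ½Mv² + ½Iω² = ½(1+k)Mv² = (5/6)Mv².
Setting Mgh = (5/6)Mv² gives v = √(2gh/(1+k)) = √(2·10·0.955/1.667) ≈ 3.39 m/s.

v ≈ 3.39 m/s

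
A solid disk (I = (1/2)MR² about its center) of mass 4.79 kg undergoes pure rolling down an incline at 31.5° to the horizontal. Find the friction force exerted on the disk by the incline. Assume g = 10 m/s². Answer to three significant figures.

With I = (1/2)MR², the ratio k = I/(MR²) is 0.5.
Translational: Mg sinθ − f = Ma. Rotational about the CM: fR = Iα = kMRa, so f = kMa.
Combining, a = g sinθ/(1+k) and f = kMa = kMg sinθ/(1+k).
f = 0.5 × 4.79 × 10 × sin31.5° / 1.5 ≈ 8.34 N.

f ≈ 8.34 N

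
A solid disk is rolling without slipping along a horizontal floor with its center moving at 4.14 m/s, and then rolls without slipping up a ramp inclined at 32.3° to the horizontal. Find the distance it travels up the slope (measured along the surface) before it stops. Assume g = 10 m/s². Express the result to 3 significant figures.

d ≈ 2.41 m

Here I = (1/2)MR², so the shape factor k = I/(MR²) = 0.5.
Since it rolls without slipping, ω = v/R and KE = ½Mv² + ½Iω² = ½(1+k)Mv² = (3/4)Mv².
Setting this equal to Mgh gives the vertical rise h = (1+k)v₀²/(2g) = 1.5×4.14²/(2×10) = 1.285 m.
The distance along the slope is d = h/sinθ = 1.285/sin32.3° ≈ 2.41 m.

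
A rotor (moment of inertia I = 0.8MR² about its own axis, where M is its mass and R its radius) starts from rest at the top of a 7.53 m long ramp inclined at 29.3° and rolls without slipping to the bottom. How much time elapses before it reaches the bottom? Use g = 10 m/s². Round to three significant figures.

With I = 0.8MR², the ratio k = I/(MR²) is 0.8.
Translational: Mg sinθ − f = Ma. Rotational about the CM: fR = Iα = kMRa, so f = kMa.
Hence a = g sinθ/(1+k) = 10×sin29.3°/1.8 = 2.719 m/s².
With constant a from rest, t = √(2L/a) = √(2·7.53/2.719) ≈ 2.35 s.

t ≈ 2.35 s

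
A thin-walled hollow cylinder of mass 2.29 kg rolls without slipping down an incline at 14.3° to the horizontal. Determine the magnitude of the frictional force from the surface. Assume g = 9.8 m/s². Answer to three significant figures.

f ≈ 2.77 N

With I = MR², the ratio k = I/(MR²) is 1.
Newton's second law down the slope: Mg sinθ − f = Ma. The torque equation fR = Iα (with α = a/R) gives f = kMa.
Combining, a = g sinθ/(1+k) and f = kMa = kMg sinθ/(1+k).
f = 1 × 2.29 × 9.8 × sin14.3° / 2 ≈ 2.77 N.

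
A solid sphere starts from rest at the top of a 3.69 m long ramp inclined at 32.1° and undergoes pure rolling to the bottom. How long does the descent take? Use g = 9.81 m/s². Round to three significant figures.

t ≈ 1.41 s

Here I = (2/5)MR², so the shape factor k = I/(MR²) = 0.4.
Translational: Mg sinθ − f = Ma. Rotational about the CM: fR = Iα = kMRa, so f = kMa.
Hence a = g sinθ/(1+k) = 9.81×sin32.1°/1.4 = 3.724 m/s².
Starting from rest, L = ½at², so t = √(2L/a) = √(2×3.69/3.724) ≈ 1.41 s.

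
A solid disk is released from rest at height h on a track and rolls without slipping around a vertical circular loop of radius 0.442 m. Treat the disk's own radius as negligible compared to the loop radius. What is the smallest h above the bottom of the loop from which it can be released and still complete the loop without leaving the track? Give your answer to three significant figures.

With I = (1/2)MR², the ratio k = I/(MR²) is 0.5.
At the top, contact is just lost when gravity alone supplies the centripetal force: Mg = Mv_top²/r, i.e. v_top² = gr.
With ω = v/R, the kinetic energy at speed v is ½(1+k)Mv² = (3/4)Mv².
Energy conservation from release (height h) to the top (height 2r): Mgh = Mg(2r) + (3/4)M·gr.
Thus h_min = 2r + (1+k)r/2 = r(2 + 1.5/2) = 0.442 × 2.75 ≈ 1.22 m.

h_min ≈ 1.22 m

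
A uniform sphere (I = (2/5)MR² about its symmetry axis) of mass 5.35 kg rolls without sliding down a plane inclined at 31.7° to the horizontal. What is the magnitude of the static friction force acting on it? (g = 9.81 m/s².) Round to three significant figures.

f ≈ 7.88 N

The moment of inertia is (2/5)MR², giving k ≡ I/(MR²) = 0.4.
Translational: Mg sinθ − f = Ma. Rotational about the CM: fR = Iα = kMRa, so f = kMa.
Combining, a = g sinθ/(1+k) and f = kMa = kMg sinθ/(1+k).
f = 0.4 × 5.35 × 9.81 × sin31.7° / 1.4 ≈ 7.88 N.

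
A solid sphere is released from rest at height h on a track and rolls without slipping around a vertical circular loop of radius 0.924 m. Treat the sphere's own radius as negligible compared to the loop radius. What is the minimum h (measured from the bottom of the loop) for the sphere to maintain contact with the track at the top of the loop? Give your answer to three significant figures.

h_min ≈ 2.49 m

Here I = (2/5)MR², so the shape factor k = I/(MR²) = 0.4.
At the top, contact is just lost when gravity alone supplies the centripetal force: Mg = Mv_top²/r, i.e. v_top² = gr.
With ω = v/R, the kinetic energy at speed v is ½(1+k)Mv² = (7/10)Mv².
Energy conservation from release (height h) to the top (height 2r): Mgh = Mg(2r) + (7/10)M·gr.
Thus h_min = 2r + (1+k)r/2 = r(2 + 1.4/2) = 0.924 × 2.7 ≈ 2.49 m.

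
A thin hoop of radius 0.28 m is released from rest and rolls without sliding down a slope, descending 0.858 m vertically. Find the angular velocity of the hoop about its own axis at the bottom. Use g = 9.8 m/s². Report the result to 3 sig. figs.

Here I = MR², so the shape factor k = I/(MR²) = 1.
Rolling without slipping gives ω = v/R, so the total kinetic energy is ½Mv² + ½Iω² = ½(1+k)Mv² = Mv².
Energy conservation Mgh = ½(1+k)Mv² gives v = √(2gh/(1+k)) = √(2 × 9.8 × 0.858 / 2) = 2.9 m/s.
The angular speed follows from ω = v/R = 2.9/0.28 ≈ 10.4 rad/s.

ω ≈ 10.4 rad/s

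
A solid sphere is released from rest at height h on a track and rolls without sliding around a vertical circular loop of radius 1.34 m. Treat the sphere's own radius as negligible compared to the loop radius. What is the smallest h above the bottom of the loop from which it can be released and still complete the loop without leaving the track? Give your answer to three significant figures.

Here I = (2/5)MR², so the shape factor k = I/(MR²) = 0.4.
At the top, contact is just lost when gravity alone supplies the centripetal force: Mg = Mv_top²/r, i.e. v_top² = gr.
With ω = v/R, the kinetic energy at speed v is ½(1+k)Mv² = (7/10)Mv².
Energy conservation from release (height h) to the top (height 2r): Mgh = Mg(2r) + (7/10)M·gr.
Thus h_min = 2r + (1+k)r/2 = r(2 + 1.4/2) = 1.34 × 2.7 ≈ 3.62 m.

h_min ≈ 3.62 m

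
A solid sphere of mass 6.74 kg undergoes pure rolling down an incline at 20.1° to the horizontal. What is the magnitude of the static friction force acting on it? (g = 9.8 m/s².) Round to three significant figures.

Here I = (2/5)MR², so the shape factor k = I/(MR²) = 0.4.
Newton's second law down the slope: Mg sinθ − f = Ma. The torque equation fR = Iα (with α = a/R) gives f = kMa.
Combining, a = g sinθ/(1+k) and f = kMa = kMg sinθ/(1+k).
f = 0.4 × 6.74 × 9.8 × sin20.1° / 1.4 ≈ 6.49 N.

f ≈ 6.49 N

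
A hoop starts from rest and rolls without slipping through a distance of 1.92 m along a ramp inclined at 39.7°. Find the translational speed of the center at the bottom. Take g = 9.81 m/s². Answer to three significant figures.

The moment of inertia is MR², giving k ≡ I/(MR²) = 1.
Rolling without slipping gives ω = v/R, so the total kinetic energy is ½Mv² + ½Iω² = ½(1+k)Mv² = Mv².
The vertical drop is h = L sinθ = 1.92 × sin39.7° = 1.226 m.
Energy conservation: Mgh = Mv², so v = √(2gh/(1+k)) = √(2 × 9.81 × 1.226 / 2) ≈ 3.47 m/s.

v ≈ 3.47 m/s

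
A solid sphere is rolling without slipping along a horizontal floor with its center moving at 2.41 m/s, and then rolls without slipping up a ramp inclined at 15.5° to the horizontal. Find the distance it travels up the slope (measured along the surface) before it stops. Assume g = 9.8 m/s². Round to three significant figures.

d ≈ 1.55 m

With I = (2/5)MR², the ratio k = I/(MR²) is 0.4.
Pure rolling means v = ωR; then KE = ½Mv² + ½I(v/R)² = ½(1+k)Mv² = (7/10)Mv².
Setting this equal to Mgh gives the vertical rise h = (1+k)v₀²/(2g) = 1.4×2.41²/(2×9.8) = 0.4149 m.
Along the incline, d = h/sinθ = 0.4149/sin15.5° ≈ 1.55 m.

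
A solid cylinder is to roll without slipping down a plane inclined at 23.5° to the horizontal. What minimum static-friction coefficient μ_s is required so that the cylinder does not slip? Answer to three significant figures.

μ_min ≈ 0.145

With I = (1/2)MR², the ratio k = I/(MR²) is 0.5.
Translational: Mg sinθ − f = Ma. Rotational about the CM: fR = Iα = kMRa, so f = kMa.
These give a = g sinθ/(1+k) and the required friction f = kMg sinθ/(1+k).
The normal force is N = Mg cosθ, so μ_min = f/N = k tanθ/(1+k).
μ_min = 0.5 × tan23.5° / 1.5 ≈ 0.145.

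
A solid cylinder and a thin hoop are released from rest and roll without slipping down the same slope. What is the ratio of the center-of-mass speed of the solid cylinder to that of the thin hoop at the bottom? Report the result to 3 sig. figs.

v_ratio ≈ 1.15

Each satisfies Mgh = ½(1+k)Mv² with k = I/(MR²), so v ∝ 1/√(1+k).
For the solid cylinder k = 0.5; for the thin hoop k = 1.
v₁/v₂ = √((1+k₂)/(1+k₁)) = √(2/1.5) ≈ 1.15.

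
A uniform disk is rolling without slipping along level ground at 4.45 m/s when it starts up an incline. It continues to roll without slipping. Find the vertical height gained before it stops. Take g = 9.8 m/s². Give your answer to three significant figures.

With I = (1/2)MR², the ratio k = I/(MR²) is 0.5.
Since it rolls without slipping, ω = v/R and KE = ½Mv² + ½Iω² = ½(1+k)Mv² = (3/4)Mv².
All of this converts to potential energy at the highest point: (3/4)Mv₀² = Mgh.
Thus h = (1+k)v₀²/(2g) = 1.5 × 4.45² / (2 × 9.8) ≈ 1.52 m.

h ≈ 1.52 m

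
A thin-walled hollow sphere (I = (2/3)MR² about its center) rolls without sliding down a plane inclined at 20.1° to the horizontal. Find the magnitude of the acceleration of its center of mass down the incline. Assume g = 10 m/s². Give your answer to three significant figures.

a ≈ 2.06 m/s²

The moment of inertia is (2/3)MR², giving k ≡ I/(MR²) = 2/3.
Translational: Mg sinθ − f = Ma. Rotational about the CM: fR = Iα = kMRa, so f = kMa.
Eliminating f: Mg sinθ = (1+k)Ma, so a = g sinθ/(1+k) = 10 × sin20.1° / 1.667 ≈ 2.06 m/s².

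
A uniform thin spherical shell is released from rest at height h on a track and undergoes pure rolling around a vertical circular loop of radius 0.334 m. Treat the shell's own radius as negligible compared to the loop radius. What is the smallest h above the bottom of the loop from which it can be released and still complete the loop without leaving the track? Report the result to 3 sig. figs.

h_min ≈ 0.946 m

The moment of inertia is (2/3)MR², giving k ≡ I/(MR²) = 2/3.
At the top, contact is just lost when gravity alone supplies the centripetal force: Mg = Mv_top²/r, i.e. v_top² = gr.
With ω = v/R, the kinetic energy at speed v is ½(1+k)Mv² = (5/6)Mv².
Energy conservation from release (height h) to the top (height 2r): Mgh = Mg(2r) + (5/6)M·gr.
Thus h_min = 2r + (1+k)r/2 = r(2 + 1.667/2) = 0.334 × 2.833 ≈ 0.946 m.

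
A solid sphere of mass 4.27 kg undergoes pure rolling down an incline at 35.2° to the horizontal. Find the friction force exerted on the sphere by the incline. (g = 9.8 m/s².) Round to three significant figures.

f ≈ 6.89 N

The moment of inertia is (2/5)MR², giving k ≡ I/(MR²) = 0.4.
Along the incline Mg sinθ − f = Ma, and torque about the center fR = Iα = kMR²(a/R) gives f = kMa.
Combining, a = g sinθ/(1+k) and f = kMa = kMg sinθ/(1+k).
f = 0.4 × 4.27 × 9.8 × sin35.2° / 1.4 ≈ 6.89 N.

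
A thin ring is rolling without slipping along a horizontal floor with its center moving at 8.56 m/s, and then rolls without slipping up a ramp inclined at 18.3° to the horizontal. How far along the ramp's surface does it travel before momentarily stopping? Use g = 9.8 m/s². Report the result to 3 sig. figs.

d ≈ 23.8 m

Here I = MR², so the shape factor k = I/(MR²) = 1.
Rolling without slipping gives ω = v/R, so the total kinetic energy is ½Mv² + ½Iω² = ½(1+k)Mv² = Mv².
Setting this equal to Mgh gives the vertical rise h = (1+k)v₀²/(2g) = 2×8.56²/(2×9.8) = 7.477 m.
Along the incline, d = h/sinθ = 7.477/sin18.3° ≈ 23.8 m.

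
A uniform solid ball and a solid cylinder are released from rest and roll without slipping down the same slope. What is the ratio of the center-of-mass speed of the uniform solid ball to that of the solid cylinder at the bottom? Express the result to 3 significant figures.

v_ratio ≈ 1.04

Each satisfies Mgh = ½(1+k)Mv² with k = I/(MR²), so v ∝ 1/√(1+k).
For the uniform solid ball k = 0.4; for the solid cylinder k = 0.5.
v₁/v₂ = √((1+k₂)/(1+k₁)) = √(1.5/1.4) ≈ 1.04.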